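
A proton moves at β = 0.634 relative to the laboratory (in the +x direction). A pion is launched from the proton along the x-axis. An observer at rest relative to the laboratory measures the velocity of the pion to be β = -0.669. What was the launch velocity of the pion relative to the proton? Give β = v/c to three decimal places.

Invert the composition law: u' = (u − v)/(1 − uv/c²).
u' = (-0.669 − 0.634) / (1 − (-0.669)(0.634)) = -1.3030/1.4241 = -0.9149.

β = -0.915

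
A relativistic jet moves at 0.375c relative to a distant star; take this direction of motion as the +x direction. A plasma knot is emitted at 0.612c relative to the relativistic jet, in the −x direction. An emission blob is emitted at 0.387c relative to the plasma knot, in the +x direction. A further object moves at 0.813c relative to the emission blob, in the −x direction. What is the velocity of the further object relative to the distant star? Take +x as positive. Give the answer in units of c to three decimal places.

Apply u = (u' + v)/(1 + u'v/c²) successively, working outward toward the distant star.
Start: velocity of the relativistic jet relative to the distant star = 0.3750c.
Compose with the plasma knot (u' = -0.612 in the relativistic jet frame): u_1 = (-0.612 + 0.375) / (1 + (-0.612)·0.375) = -0.2370/0.7705 = -0.3076.
Compose with the emission blob (u' = 0.387 in the plasma knot frame): u_2 = (0.387 + (-0.308)) / (1 + 0.387·(-0.308)) = 0.0794/0.8810 = 0.0901.
Compose with the further object (u' = -0.813 in the emission blob frame): u_3 = (-0.813 + 0.090) / (1 + (-0.813)·0.090) = -0.7229/0.9267 = -0.7800.

-0.780c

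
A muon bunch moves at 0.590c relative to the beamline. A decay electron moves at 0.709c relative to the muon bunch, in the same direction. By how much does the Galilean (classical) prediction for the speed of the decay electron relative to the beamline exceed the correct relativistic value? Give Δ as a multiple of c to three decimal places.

Δ = 0.383c

Galilean: u_cl = 0.709 + 0.590 = 1.2990.
Relativistic: u_rel = (0.709 + 0.590) / (1 + 0.709·0.590) = 1.2990/1.4183 = 0.9159.
Δ = 1.2990 − 0.9159 = 0.3831.
(The classical prediction exceeds c; the relativistic result does not.)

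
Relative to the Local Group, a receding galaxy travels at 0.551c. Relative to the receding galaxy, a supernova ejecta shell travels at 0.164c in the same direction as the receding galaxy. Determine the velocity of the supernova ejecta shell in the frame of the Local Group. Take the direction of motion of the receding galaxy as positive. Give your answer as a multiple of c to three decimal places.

With v = 0.551 and u' = 0.164 (in units of c),
u = (u' + v)/(1 + u'v/c²):
u = (0.164 + 0.551) / (1 + 0.164·0.551) = 0.7150/1.0904 = 0.6557
(Galilean addition would give +0.715c.)

0.656c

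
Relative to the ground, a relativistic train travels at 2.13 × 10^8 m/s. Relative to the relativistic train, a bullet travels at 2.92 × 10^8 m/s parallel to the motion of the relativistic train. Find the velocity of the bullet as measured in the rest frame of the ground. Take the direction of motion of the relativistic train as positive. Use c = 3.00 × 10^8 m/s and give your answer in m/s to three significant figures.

In units of c (dividing by 3.00 × 10^8 m/s): v = 0.710, u' = 0.973.
u = (u' + v)/(1 + u'v/c²):
u = (0.973 + 0.710) / (1 + 0.973·0.710) = 1.6833/1.6911 = 0.9954
Converting back: u = 0.9954 × 3.00 × 10^8 m/s.

2.99 × 10^8 m/s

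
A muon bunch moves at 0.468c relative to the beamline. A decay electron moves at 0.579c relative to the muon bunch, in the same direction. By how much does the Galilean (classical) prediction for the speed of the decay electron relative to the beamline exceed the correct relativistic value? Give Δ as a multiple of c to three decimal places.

Δ = 0.223c

Galilean: u_cl = 0.579 + 0.468 = 1.0470.
Relativistic: u_rel = (0.579 + 0.468) / (1 + 0.579·0.468) = 1.0470/1.2710 = 0.8238.
Δ = 1.0470 − 0.8238 = 0.2232.
(The classical prediction exceeds c; the relativistic result does not.)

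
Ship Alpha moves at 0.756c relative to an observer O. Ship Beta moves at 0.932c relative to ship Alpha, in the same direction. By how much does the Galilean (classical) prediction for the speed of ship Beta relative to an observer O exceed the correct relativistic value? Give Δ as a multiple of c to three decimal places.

Δ = 0.698c

Galilean: u_cl = 0.932 + 0.756 = 1.6880.
Relativistic: u_rel = (0.932 + 0.756) / (1 + 0.932·0.756) = 1.6880/1.7046 = 0.9903.
Δ = 1.6880 − 0.9903 = 0.6977.
(The classical prediction exceeds c; the relativistic result does not.)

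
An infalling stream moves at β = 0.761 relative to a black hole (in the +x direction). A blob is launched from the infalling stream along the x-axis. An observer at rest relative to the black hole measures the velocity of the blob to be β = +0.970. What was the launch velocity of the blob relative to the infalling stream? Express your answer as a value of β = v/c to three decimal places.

Invert the composition law: u' = (u − v)/(1 − uv/c²).
u' = (0.970 − 0.761) / (1 − (0.970)(0.761)) = 0.2090/0.2618 = 0.7982.

β = +0.798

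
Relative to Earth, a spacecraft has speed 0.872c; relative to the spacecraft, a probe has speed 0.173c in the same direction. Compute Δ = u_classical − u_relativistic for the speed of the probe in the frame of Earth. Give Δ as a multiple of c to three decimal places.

Δ = 0.137c

Galilean: u_cl = 0.173 + 0.872 = 1.0450.
Relativistic: u_rel = (0.173 + 0.872) / (1 + 0.173·0.872) = 1.0450/1.1509 = 0.9080.
Δ = 1.0450 − 0.9080 = 0.1370.
(The classical prediction exceeds c; the relativistic result does not.)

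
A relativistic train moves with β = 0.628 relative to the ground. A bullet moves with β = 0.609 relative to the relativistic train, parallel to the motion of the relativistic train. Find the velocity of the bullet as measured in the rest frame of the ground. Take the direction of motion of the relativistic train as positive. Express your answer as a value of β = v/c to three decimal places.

β = 0.895

With v = 0.628 and u' = 0.609 (in units of c),
u = (u' + v)/(1 + u'v/c²):
u = (0.609 + 0.628) / (1 + 0.609·0.628) = 1.2370/1.3825 = 0.8948
(Galilean addition would give +1.237c, exceeding c.)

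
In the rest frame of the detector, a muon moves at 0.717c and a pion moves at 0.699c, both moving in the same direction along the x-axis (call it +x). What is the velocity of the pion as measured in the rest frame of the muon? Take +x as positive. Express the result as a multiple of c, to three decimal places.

β_A = 0.717, β_B = 0.699.
Transform to A's frame with the inverse velocity-addition law: u' = (u − v)/(1 − uv/c²), taking u = β_B and v = β_A.
u' = (0.699 − 0.717) / (1 − (0.717)(0.699)) = -0.0180/0.4988 = -0.0361.

-0.036c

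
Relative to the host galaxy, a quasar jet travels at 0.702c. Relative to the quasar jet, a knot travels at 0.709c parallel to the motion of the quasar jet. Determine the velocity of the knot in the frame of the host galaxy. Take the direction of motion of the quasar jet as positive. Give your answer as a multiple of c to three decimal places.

With v = 0.702 and u' = 0.709 (in units of c),
u = (u' + v)/(1 + u'v/c²):
u = (0.709 + 0.702) / (1 + 0.709·0.702) = 1.4110/1.4977 = 0.9421

0.942c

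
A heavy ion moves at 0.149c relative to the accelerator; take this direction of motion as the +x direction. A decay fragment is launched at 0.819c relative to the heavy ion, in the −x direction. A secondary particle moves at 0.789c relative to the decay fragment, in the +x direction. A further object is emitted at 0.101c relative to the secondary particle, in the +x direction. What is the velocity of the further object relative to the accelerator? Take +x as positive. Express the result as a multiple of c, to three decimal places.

+0.165c

Apply u = (u' + v)/(1 + u'v/c²) successively, working outward toward the accelerator.
Start: velocity of the heavy ion relative to the accelerator = 0.1490c.
Compose with the decay fragment (u' = -0.819 in the heavy ion frame): u_1 = (-0.819 + 0.149) / (1 + (-0.819)·0.149) = -0.6700/0.8780 = -0.7631.
Compose with the secondary particle (u' = 0.789 in the decay fragment frame): u_2 = (0.789 + (-0.763)) / (1 + 0.789·(-0.763)) = 0.0259/0.3979 = 0.0650.
Compose with the further object (u' = 0.101 in the secondary particle frame): u_3 = (0.101 + 0.065) / (1 + 0.101·0.065) = 0.1660/1.0066 = 0.1649.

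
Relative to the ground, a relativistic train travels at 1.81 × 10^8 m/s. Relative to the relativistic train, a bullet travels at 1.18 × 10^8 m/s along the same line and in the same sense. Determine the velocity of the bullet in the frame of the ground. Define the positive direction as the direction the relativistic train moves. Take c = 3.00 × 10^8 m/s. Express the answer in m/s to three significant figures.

2.42 × 10^8 m/s

In units of c (dividing by 3.00 × 10^8 m/s): v = 0.603, u' = 0.393.
u = (u' + v)/(1 + u'v/c²):
u = (0.393 + 0.603) / (1 + 0.393·0.603) = 0.9967/1.2373 = 0.8055
Converting back: u = 0.8055 × 3.00 × 10^8 m/s.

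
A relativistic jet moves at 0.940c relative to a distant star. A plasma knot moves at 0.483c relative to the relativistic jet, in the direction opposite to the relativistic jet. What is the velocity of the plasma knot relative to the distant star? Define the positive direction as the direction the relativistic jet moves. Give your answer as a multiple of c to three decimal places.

+0.837c

With v = 0.940 and u' = -0.483 (in units of c),
u = (u' + v)/(1 + u'v/c²):
u = (-0.483 + 0.940) / (1 + (-0.483)·0.940) = 0.4570/0.5460 = 0.8370
(Galilean addition would give +0.457c.)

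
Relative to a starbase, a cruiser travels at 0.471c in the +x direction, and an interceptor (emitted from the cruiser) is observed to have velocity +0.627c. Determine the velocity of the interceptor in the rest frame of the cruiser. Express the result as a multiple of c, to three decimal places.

+0.221c

Invert the composition law: u' = (u − v)/(1 − uv/c²).
u' = (0.627 − 0.471) / (1 − (0.627)(0.471)) = 0.1560/0.7047 = 0.2214.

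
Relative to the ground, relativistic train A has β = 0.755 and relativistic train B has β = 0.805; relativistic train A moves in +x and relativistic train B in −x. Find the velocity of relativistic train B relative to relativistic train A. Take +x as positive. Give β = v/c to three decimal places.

β = -0.970

β_A = 0.755, β_B = -0.805.
Transform to A's frame with the inverse velocity-addition law: u' = (u − v)/(1 − uv/c²), taking u = β_B and v = β_A.
u' = (-0.805 − 0.755) / (1 − (0.755)(-0.805)) = -1.5600/1.6078 = -0.9703.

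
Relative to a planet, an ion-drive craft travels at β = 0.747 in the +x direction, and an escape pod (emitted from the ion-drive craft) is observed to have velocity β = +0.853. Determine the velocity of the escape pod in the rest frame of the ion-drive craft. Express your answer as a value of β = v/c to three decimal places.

Invert the composition law: u' = (u − v)/(1 − uv/c²).
u' = (0.853 − 0.747) / (1 − (0.853)(0.747)) = 0.1060/0.3628 = 0.2922.

β = +0.292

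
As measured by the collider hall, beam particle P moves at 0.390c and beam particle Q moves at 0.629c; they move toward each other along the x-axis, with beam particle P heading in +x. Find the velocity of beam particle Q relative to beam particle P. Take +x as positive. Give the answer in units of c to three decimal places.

-0.818c

β_A = 0.390, β_B = -0.629.
Transform to A's frame with the inverse velocity-addition law: u' = (u − v)/(1 − uv/c²), taking u = β_B and v = β_A.
u' = (-0.629 − 0.390) / (1 − (0.390)(-0.629)) = -1.0190/1.2453 = -0.8183.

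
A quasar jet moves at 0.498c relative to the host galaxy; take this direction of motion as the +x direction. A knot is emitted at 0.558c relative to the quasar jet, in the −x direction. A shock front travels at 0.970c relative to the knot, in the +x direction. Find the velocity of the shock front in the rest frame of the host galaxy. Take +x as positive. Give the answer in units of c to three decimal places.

+0.965c

Apply u = (u' + v)/(1 + u'v/c²) successively, working outward toward the host galaxy.
Start: velocity of the quasar jet relative to the host galaxy = 0.4980c.
Compose with the knot (u' = -0.558 in the quasar jet frame): u_1 = (-0.558 + 0.498) / (1 + (-0.558)·0.498) = -0.0600/0.7221 = -0.0831.
Compose with the shock front (u' = 0.970 in the knot frame): u_2 = (0.970 + (-0.083)) / (1 + 0.970·(-0.083)) = 0.8869/0.9194 = 0.9647.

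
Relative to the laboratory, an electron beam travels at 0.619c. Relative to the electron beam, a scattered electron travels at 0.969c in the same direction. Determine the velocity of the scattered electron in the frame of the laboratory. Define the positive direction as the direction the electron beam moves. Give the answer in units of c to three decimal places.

0.993c

With v = 0.619 and u' = 0.969 (in units of c),
u = (u' + v)/(1 + u'v/c²):
u = (0.969 + 0.619) / (1 + 0.969·0.619) = 1.5880/1.5998 = 0.9926
(Galilean addition would give +1.588c, exceeding c.)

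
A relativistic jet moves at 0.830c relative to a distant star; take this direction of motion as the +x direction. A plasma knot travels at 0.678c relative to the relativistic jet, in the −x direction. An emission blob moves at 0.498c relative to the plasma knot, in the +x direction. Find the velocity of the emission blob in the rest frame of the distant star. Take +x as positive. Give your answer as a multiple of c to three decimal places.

Apply u = (u' + v)/(1 + u'v/c²) successively, working outward toward the distant star.
Start: velocity of the relativistic jet relative to the distant star = 0.8300c.
Compose with the plasma knot (u' = -0.678 in the relativistic jet frame): u_1 = (-0.678 + 0.830) / (1 + (-0.678)·0.830) = 0.1520/0.4373 = 0.3476.
Compose with the emission blob (u' = 0.498 in the plasma knot frame): u_2 = (0.498 + 0.348) / (1 + 0.498·0.348) = 0.8456/1.1731 = 0.7208.

+0.721c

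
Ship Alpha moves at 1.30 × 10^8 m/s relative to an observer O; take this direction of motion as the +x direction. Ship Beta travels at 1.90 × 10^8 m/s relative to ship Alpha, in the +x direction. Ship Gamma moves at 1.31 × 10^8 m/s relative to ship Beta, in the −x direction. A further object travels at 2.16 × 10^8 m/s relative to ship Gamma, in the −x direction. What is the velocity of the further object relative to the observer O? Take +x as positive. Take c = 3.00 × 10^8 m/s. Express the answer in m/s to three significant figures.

-4.90 × 10^7 m/s

Apply u = (u' + v)/(1 + u'v/c²) successively, working outward toward the observer O.
(Dividing each given speed by c = 3.00 × 10^8 m/s to work in units of c.)
Start: velocity of ship Alpha relative to the observer O = 0.4333c.
Compose with ship Beta (u' = 0.633 in ship Alpha frame): u_1 = (0.633 + 0.433) / (1 + 0.633·0.433) = 1.0667/1.2744 = 0.8370.
Compose with ship Gamma (u' = -0.437 in ship Beta frame): u_2 = (-0.437 + 0.837) / (1 + (-0.437)·0.837) = 0.4003/0.6345 = 0.6309.
Compose with the further object (u' = -0.720 in ship Gamma frame): u_3 = (-0.720 + 0.631) / (1 + (-0.720)·0.631) = -0.0891/0.5458 = -0.1633.
So u = -0.1633 × 3.00 × 10^8 m/s.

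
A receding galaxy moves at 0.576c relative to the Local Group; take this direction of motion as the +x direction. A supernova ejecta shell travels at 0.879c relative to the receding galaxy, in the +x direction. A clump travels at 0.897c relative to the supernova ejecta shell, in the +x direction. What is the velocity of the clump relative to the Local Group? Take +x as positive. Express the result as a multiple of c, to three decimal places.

Apply u = (u' + v)/(1 + u'v/c²) successively, working outward toward the Local Group.
Start: velocity of the receding galaxy relative to the Local Group = 0.5760c.
Compose with the supernova ejecta shell (u' = 0.879 in the receding galaxy frame): u_1 = (0.879 + 0.576) / (1 + 0.879·0.576) = 1.4550/1.5063 = 0.9659.
Compose with the clump (u' = 0.897 in the supernova ejecta shell frame): u_2 = (0.897 + 0.966) / (1 + 0.897·0.966) = 1.8629/1.8664 = 0.9981.

0.998c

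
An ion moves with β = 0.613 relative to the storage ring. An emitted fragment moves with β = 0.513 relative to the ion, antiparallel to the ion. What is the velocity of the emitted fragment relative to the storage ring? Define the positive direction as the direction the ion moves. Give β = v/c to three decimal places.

With v = 0.613 and u' = -0.513 (in units of c),
u = (u' + v)/(1 + u'v/c²):
u = (-0.513 + 0.613) / (1 + (-0.513)·0.613) = 0.1000/0.6855 = 0.1459

β = +0.146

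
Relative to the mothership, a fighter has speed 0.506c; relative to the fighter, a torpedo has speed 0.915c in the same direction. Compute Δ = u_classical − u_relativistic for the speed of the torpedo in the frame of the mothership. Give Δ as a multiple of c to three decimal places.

Δ = 0.450c

Galilean: u_cl = 0.915 + 0.506 = 1.4210.
Relativistic: u_rel = (0.915 + 0.506) / (1 + 0.915·0.506) = 1.4210/1.4630 = 0.9713.
Δ = 1.4210 − 0.9713 = 0.4497.
(The classical prediction exceeds c; the relativistic result does not.)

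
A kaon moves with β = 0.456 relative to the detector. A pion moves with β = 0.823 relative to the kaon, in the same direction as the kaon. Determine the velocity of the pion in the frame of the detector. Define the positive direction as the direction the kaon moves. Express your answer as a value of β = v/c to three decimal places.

β = 0.930

With v = 0.456 and u' = 0.823 (in units of c),
u = (u' + v)/(1 + u'v/c²):
u = (0.823 + 0.456) / (1 + 0.823·0.456) = 1.2790/1.3753 = 0.9300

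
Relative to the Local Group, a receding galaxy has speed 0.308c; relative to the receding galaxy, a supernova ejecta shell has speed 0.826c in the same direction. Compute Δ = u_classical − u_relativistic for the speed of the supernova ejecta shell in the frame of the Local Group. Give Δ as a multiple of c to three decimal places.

Δ = 0.230c

Galilean: u_cl = 0.826 + 0.308 = 1.1340.
Relativistic: u_rel = (0.826 + 0.308) / (1 + 0.826·0.308) = 1.1340/1.2544 = 0.9040.
Δ = 1.1340 − 0.9040 = 0.2300.
(The classical prediction exceeds c; the relativistic result does not.)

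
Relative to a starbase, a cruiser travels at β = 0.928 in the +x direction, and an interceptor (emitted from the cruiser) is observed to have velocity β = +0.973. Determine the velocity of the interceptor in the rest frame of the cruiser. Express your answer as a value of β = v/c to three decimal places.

β = +0.464

Invert the composition law: u' = (u − v)/(1 − uv/c²).
u' = (0.973 − 0.928) / (1 − (0.973)(0.928)) = 0.0450/0.0971 = 0.4636.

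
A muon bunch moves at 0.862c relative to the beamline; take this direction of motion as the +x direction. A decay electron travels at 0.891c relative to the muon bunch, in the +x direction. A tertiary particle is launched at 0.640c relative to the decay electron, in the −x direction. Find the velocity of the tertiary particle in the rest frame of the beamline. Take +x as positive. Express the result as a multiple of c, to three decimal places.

+0.962c

Apply u = (u' + v)/(1 + u'v/c²) successively, working outward toward the beamline.
Start: velocity of the muon bunch relative to the beamline = 0.8620c.
Compose with the decay electron (u' = 0.891 in the muon bunch frame): u_1 = (0.891 + 0.862) / (1 + 0.891·0.862) = 1.7530/1.7680 = 0.9915.
Compose with the tertiary particle (u' = -0.640 in the decay electron frame): u_2 = (-0.640 + 0.991) / (1 + (-0.640)·0.991) = 0.3515/0.3654 = 0.9618.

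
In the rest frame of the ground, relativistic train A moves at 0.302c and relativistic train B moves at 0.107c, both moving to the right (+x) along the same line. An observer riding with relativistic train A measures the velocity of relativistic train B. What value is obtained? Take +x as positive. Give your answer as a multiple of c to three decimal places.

β_A = 0.302, β_B = 0.107.
Transform to A's frame with the inverse velocity-addition law: u' = (u − v)/(1 − uv/c²), taking u = β_B and v = β_A.
u' = (0.107 − 0.302) / (1 − (0.302)(0.107)) = -0.1950/0.9677 = -0.2015.

-0.202c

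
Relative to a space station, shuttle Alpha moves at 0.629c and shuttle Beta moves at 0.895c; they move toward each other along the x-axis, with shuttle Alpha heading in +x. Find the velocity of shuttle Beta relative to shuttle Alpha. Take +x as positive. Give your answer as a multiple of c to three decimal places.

-0.975c

β_A = 0.629, β_B = -0.895.
Transform to A's frame with the inverse velocity-addition law: u' = (u − v)/(1 − uv/c²), taking u = β_B and v = β_A.
u' = (-0.895 − 0.629) / (1 − (0.629)(-0.895)) = -1.5240/1.5630 = -0.9751.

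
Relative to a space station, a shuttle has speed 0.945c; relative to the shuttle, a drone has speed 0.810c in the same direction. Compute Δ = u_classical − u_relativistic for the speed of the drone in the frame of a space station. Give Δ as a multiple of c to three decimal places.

Δ = 0.761c

Galilean: u_cl = 0.810 + 0.945 = 1.7550.
Relativistic: u_rel = (0.810 + 0.945) / (1 + 0.810·0.945) = 1.7550/1.7654 = 0.9941.
Δ = 1.7550 − 0.9941 = 0.7609.
(The classical prediction exceeds c; the relativistic result does not.)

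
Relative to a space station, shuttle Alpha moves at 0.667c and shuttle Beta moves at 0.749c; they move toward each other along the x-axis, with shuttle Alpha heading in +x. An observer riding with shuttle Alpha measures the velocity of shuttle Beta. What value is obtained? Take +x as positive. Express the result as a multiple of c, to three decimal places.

-0.944c

β_A = 0.667, β_B = -0.749.
Transform to A's frame with the inverse velocity-addition law: u' = (u − v)/(1 − uv/c²), taking u = β_B and v = β_A.
u' = (-0.749 − 0.667) / (1 − (0.667)(-0.749)) = -1.4160/1.4996 = -0.9443.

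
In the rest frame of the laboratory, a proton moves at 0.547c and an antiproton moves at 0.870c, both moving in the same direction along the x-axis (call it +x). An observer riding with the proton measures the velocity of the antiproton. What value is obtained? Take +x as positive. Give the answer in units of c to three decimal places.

+0.616c

β_A = 0.547, β_B = 0.870.
Transform to A's frame with the inverse velocity-addition law: u' = (u − v)/(1 − uv/c²), taking u = β_B and v = β_A.
u' = (0.870 − 0.547) / (1 − (0.547)(0.870)) = 0.3230/0.5241 = 0.6163.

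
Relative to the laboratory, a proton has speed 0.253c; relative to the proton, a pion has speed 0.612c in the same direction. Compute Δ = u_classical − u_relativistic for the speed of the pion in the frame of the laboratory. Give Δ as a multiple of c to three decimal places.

Δ = 0.116c

Galilean: u_cl = 0.612 + 0.253 = 0.8650.
Relativistic: u_rel = (0.612 + 0.253) / (1 + 0.612·0.253) = 0.8650/1.1548 = 0.7490.
Δ = 0.8650 − 0.7490 = 0.1160.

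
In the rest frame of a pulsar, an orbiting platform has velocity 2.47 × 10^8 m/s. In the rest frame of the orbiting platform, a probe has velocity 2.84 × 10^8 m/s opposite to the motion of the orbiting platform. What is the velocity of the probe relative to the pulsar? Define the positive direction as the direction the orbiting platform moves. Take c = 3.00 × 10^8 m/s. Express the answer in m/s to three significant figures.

In units of c (dividing by 3.00 × 10^8 m/s): v = 0.823, u' = -0.947.
u = (u' + v)/(1 + u'v/c²):
u = (-0.947 + 0.823) / (1 + (-0.947)·0.823) = -0.1233/0.2206 = -0.5591
Converting back: u = -0.5591 × 3.00 × 10^8 m/s.

-1.68 × 10^8 m/s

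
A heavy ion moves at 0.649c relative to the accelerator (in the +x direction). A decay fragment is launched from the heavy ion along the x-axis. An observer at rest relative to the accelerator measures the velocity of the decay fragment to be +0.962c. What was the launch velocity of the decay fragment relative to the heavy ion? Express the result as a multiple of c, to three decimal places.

+0.833c

Invert the composition law: u' = (u − v)/(1 − uv/c²).
u' = (0.962 − 0.649) / (1 − (0.962)(0.649)) = 0.3130/0.3757 = 0.8332.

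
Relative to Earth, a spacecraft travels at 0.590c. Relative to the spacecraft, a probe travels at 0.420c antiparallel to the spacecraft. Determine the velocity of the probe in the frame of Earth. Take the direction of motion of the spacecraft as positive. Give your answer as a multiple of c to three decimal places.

With v = 0.590 and u' = -0.420 (in units of c),
u = (u' + v)/(1 + u'v/c²):
u = (-0.420 + 0.590) / (1 + (-0.420)·0.590) = 0.1700/0.7522 = 0.2260

+0.226c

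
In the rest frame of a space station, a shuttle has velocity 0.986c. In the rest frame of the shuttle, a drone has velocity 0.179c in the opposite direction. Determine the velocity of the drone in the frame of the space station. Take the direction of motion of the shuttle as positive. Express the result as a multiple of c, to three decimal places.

+0.980c

With v = 0.986 and u' = -0.179 (in units of c),
u = (u' + v)/(1 + u'v/c²):
u = (-0.179 + 0.986) / (1 + (-0.179)·0.986) = 0.8070/0.8235 = 0.9800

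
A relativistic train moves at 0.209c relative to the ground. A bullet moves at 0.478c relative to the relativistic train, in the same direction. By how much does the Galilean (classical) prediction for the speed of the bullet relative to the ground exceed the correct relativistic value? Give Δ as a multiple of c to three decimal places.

Galilean: u_cl = 0.478 + 0.209 = 0.6870.
Relativistic: u_rel = (0.478 + 0.209) / (1 + 0.478·0.209) = 0.6870/1.0999 = 0.6246.
Δ = 0.6870 − 0.6246 = 0.0624.

Δ = 0.062c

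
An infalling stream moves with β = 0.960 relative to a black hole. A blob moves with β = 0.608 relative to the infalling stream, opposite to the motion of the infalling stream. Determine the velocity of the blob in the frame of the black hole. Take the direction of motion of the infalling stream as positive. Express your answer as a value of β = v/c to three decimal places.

With v = 0.960 and u' = -0.608 (in units of c),
u = (u' + v)/(1 + u'v/c²):
u = (-0.608 + 0.960) / (1 + (-0.608)·0.960) = 0.3520/0.4163 = 0.8455
(Galilean addition would give +0.352c.)

β = +0.846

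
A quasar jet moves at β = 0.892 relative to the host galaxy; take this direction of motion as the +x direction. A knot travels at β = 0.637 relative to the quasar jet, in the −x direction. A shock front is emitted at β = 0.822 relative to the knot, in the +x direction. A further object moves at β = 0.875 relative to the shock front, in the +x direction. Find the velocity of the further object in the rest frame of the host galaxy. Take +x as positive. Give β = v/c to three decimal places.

Apply u = (u' + v)/(1 + u'v/c²) successively, working outward toward the host galaxy.
Start: velocity of the quasar jet relative to the host galaxy = 0.8920c.
Compose with the knot (u' = -0.637 in the quasar jet frame): u_1 = (-0.637 + 0.892) / (1 + (-0.637)·0.892) = 0.2550/0.4318 = 0.5906.
Compose with the shock front (u' = 0.822 in the knot frame): u_2 = (0.822 + 0.591) / (1 + 0.822·0.591) = 1.4126/1.4854 = 0.9509.
Compose with the further object (u' = 0.875 in the shock front frame): u_3 = (0.875 + 0.951) / (1 + 0.875·0.951) = 1.8259/1.8321 = 0.9967.

β = +0.997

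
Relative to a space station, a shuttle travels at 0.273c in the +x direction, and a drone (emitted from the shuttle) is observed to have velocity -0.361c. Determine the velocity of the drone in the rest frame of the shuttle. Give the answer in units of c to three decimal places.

-0.577c

Invert the composition law: u' = (u − v)/(1 − uv/c²).
u' = (-0.361 − 0.273) / (1 − (-0.361)(0.273)) = -0.6340/1.0986 = -0.5771.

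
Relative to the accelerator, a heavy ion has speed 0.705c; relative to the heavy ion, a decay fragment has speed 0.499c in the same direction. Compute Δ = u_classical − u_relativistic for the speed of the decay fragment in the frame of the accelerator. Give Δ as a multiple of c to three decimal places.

Galilean: u_cl = 0.499 + 0.705 = 1.2040.
Relativistic: u_rel = (0.499 + 0.705) / (1 + 0.499·0.705) = 1.2040/1.3518 = 0.8907.
Δ = 1.2040 − 0.8907 = 0.3133.
(The classical prediction exceeds c; the relativistic result does not.)

Δ = 0.313c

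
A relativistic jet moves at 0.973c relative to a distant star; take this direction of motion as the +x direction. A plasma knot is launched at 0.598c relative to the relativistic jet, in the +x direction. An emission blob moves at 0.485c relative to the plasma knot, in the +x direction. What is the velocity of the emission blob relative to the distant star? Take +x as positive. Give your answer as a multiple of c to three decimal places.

Apply u = (u' + v)/(1 + u'v/c²) successively, working outward toward the distant star.
Start: velocity of the relativistic jet relative to the distant star = 0.9730c.
Compose with the plasma knot (u' = 0.598 in the relativistic jet frame): u_1 = (0.598 + 0.973) / (1 + 0.598·0.973) = 1.5710/1.5819 = 0.9931.
Compose with the emission blob (u' = 0.485 in the plasma knot frame): u_2 = (0.485 + 0.993) / (1 + 0.485·0.993) = 1.4781/1.4817 = 0.9976.

0.998c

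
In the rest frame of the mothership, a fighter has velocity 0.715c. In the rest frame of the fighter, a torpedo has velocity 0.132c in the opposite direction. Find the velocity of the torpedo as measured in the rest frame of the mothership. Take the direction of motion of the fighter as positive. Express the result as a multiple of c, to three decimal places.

+0.644c

With v = 0.715 and u' = -0.132 (in units of c),
u = (u' + v)/(1 + u'v/c²):
u = (-0.132 + 0.715) / (1 + (-0.132)·0.715) = 0.5830/0.9056 = 0.6438
(Galilean addition would give +0.583c.)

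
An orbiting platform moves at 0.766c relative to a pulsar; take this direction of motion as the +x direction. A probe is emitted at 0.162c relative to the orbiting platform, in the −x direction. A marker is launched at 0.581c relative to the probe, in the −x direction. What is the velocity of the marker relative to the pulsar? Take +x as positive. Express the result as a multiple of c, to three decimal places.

Apply u = (u' + v)/(1 + u'v/c²) successively, working outward toward the pulsar.
Start: velocity of the orbiting platform relative to the pulsar = 0.7660c.
Compose with the probe (u' = -0.162 in the orbiting platform frame): u_1 = (-0.162 + 0.766) / (1 + (-0.162)·0.766) = 0.6040/0.8759 = 0.6896.
Compose with the marker (u' = -0.581 in the probe frame): u_2 = (-0.581 + 0.690) / (1 + (-0.581)·0.690) = 0.1086/0.5994 = 0.1811.

+0.181c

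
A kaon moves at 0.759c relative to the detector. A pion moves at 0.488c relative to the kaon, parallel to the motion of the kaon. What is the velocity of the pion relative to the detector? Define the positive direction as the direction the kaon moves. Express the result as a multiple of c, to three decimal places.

0.910c

With v = 0.759 and u' = 0.488 (in units of c),
u = (u' + v)/(1 + u'v/c²):
u = (0.488 + 0.759) / (1 + 0.488·0.759) = 1.2470/1.3704 = 0.9100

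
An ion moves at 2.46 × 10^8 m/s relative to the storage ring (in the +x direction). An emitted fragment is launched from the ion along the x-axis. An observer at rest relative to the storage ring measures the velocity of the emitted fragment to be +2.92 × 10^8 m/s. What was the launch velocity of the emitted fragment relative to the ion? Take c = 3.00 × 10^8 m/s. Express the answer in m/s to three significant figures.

v = 0.820c, u = 0.973c.
Invert the composition law: u' = (u − v)/(1 − uv/c²).
u' = (0.973 − 0.820) / (1 − (0.973)(0.820)) = 0.1533/0.2019 = 0.7596.
u' = 0.7596 × 3.00 × 10^8 m/s.

+2.28 × 10^8 m/s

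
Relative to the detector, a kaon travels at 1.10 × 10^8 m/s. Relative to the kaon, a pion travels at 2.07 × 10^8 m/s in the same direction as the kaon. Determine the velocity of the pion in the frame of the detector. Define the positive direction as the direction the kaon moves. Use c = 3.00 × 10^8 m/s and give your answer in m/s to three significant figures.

In units of c (dividing by 3.00 × 10^8 m/s): v = 0.367, u' = 0.690.
u = (u' + v)/(1 + u'v/c²):
u = (0.690 + 0.367) / (1 + 0.690·0.367) = 1.0567/1.2530 = 0.8433
(Galilean addition would give +1.057c, exceeding c.)
Converting back: u = 0.8433 × 3.00 × 10^8 m/s.

2.53 × 10^8 m/s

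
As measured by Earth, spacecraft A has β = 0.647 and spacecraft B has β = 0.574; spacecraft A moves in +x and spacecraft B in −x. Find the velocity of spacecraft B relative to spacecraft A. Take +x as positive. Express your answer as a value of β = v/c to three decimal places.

β_A = 0.647, β_B = -0.574.
Transform to A's frame with the inverse velocity-addition law: u' = (u − v)/(1 − uv/c²), taking u = β_B and v = β_A.
u' = (-0.574 − 0.647) / (1 − (0.647)(-0.574)) = -1.2210/1.3714 = -0.8903.

β = -0.890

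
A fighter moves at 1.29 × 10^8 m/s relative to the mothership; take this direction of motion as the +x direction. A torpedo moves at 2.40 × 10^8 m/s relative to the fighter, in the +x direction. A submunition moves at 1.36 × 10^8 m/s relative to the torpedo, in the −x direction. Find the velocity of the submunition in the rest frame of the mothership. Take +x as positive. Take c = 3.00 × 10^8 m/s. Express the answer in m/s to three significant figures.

Apply u = (u' + v)/(1 + u'v/c²) successively, working outward toward the mothership.
(Dividing each given speed by c = 3.00 × 10^8 m/s to work in units of c.)
Start: velocity of the fighter relative to the mothership = 0.4300c.
Compose with the torpedo (u' = 0.800 in the fighter frame): u_1 = (0.800 + 0.430) / (1 + 0.800·0.430) = 1.2300/1.3440 = 0.9152.
Compose with the submunition (u' = -0.453 in the torpedo frame): u_2 = (-0.453 + 0.915) / (1 + (-0.453)·0.915) = 0.4618/0.5851 = 0.7893.
So u = 0.7893 × 3.00 × 10^8 m/s.

+2.37 × 10^8 m/s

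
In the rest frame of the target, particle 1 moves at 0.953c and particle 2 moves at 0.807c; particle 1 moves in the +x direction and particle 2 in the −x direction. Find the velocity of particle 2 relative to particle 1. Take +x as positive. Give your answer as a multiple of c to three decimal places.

β_A = 0.953, β_B = -0.807.
Transform to A's frame with the inverse velocity-addition law: u' = (u − v)/(1 − uv/c²), taking u = β_B and v = β_A.
u' = (-0.807 − 0.953) / (1 − (0.953)(-0.807)) = -1.7600/1.7691 = -0.9949.

-0.995c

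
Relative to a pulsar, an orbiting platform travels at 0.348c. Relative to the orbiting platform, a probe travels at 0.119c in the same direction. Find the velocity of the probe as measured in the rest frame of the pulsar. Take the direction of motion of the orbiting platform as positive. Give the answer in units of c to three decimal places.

With v = 0.348 and u' = 0.119 (in units of c),
u = (u' + v)/(1 + u'v/c²):
u = (0.119 + 0.348) / (1 + 0.119·0.348) = 0.4670/1.0414 = 0.4484

0.448c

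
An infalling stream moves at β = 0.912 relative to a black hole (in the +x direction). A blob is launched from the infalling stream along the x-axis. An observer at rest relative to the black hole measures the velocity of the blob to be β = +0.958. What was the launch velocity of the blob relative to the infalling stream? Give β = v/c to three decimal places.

Invert the composition law: u' = (u − v)/(1 − uv/c²).
u' = (0.958 − 0.912) / (1 − (0.958)(0.912)) = 0.0460/0.1263 = 0.3642.

β = +0.364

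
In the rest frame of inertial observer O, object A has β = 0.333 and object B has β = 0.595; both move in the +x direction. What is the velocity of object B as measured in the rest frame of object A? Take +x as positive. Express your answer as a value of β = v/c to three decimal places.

β_A = 0.333, β_B = 0.595.
Transform to A's frame with the inverse velocity-addition law: u' = (u − v)/(1 − uv/c²), taking u = β_B and v = β_A.
u' = (0.595 − 0.333) / (1 − (0.333)(0.595)) = 0.2620/0.8019 = 0.3267.

β = +0.327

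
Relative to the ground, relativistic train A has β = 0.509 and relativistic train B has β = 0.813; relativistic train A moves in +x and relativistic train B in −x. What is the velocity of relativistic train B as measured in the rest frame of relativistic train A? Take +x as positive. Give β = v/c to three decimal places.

β = -0.935

β_A = 0.509, β_B = -0.813.
Transform to A's frame with the inverse velocity-addition law: u' = (u − v)/(1 − uv/c²), taking u = β_B and v = β_A.
u' = (-0.813 − 0.509) / (1 − (0.509)(-0.813)) = -1.3220/1.4138 = -0.9351.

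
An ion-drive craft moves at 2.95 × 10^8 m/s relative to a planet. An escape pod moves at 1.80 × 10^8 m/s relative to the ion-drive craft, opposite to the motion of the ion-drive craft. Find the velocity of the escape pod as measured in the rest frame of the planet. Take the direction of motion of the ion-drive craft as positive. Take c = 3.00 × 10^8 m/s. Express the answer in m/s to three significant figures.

+2.80 × 10^8 m/s

In units of c (dividing by 3.00 × 10^8 m/s): v = 0.983, u' = -0.600.
u = (u' + v)/(1 + u'v/c²):
u = (-0.600 + 0.983) / (1 + (-0.600)·0.983) = 0.3833/0.4100 = 0.9350
(Galilean addition would give +0.383c.)
Converting back: u = 0.9350 × 3.00 × 10^8 m/s.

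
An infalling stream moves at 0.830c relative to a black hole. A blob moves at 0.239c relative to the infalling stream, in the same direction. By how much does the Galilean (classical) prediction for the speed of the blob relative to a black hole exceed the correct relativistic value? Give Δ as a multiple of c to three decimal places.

Galilean: u_cl = 0.239 + 0.830 = 1.0690.
Relativistic: u_rel = (0.239 + 0.830) / (1 + 0.239·0.830) = 1.0690/1.1984 = 0.8920.
Δ = 1.0690 − 0.8920 = 0.1770.
(The classical prediction exceeds c; the relativistic result does not.)

Δ = 0.177c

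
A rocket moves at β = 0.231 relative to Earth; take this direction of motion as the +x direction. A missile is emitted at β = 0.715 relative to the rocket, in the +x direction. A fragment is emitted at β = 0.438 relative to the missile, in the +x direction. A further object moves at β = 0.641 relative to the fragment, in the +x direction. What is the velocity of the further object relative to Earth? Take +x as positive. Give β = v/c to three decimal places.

β = 0.982

Apply u = (u' + v)/(1 + u'v/c²) successively, working outward toward Earth.
Start: velocity of the rocket relative to Earth = 0.2310c.
Compose with the missile (u' = 0.715 in the rocket frame): u_1 = (0.715 + 0.231) / (1 + 0.715·0.231) = 0.9460/1.1652 = 0.8119.
Compose with the fragment (u' = 0.438 in the missile frame): u_2 = (0.438 + 0.812) / (1 + 0.438·0.812) = 1.2499/1.3556 = 0.9220.
Compose with the further object (u' = 0.641 in the fragment frame): u_3 = (0.641 + 0.922) / (1 + 0.641·0.922) = 1.5630/1.5910 = 0.9824.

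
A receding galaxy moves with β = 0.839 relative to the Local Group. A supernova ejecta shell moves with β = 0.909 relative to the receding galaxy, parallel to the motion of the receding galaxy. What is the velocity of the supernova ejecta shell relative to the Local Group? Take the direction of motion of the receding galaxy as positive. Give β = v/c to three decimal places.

With v = 0.839 and u' = 0.909 (in units of c),
u = (u' + v)/(1 + u'v/c²):
u = (0.909 + 0.839) / (1 + 0.909·0.839) = 1.7480/1.7627 = 0.9917
(Galilean addition would give +1.748c, exceeding c.)

β = 0.992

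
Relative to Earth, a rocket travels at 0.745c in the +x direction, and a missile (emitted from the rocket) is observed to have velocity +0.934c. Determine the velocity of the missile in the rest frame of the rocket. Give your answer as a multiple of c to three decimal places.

Invert the composition law: u' = (u − v)/(1 − uv/c²).
u' = (0.934 − 0.745) / (1 − (0.934)(0.745)) = 0.1890/0.3042 = 0.6214.

+0.621c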